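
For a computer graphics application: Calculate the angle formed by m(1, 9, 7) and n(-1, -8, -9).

m·n = 1·(-1) + 9·(-8) + 7·(-9) = -1 - 72 - 63 = -136
|m| = √(1² + 9² + 7²) = √131 ≈ 11.45
|n| = √((-1)² + (-8)² + (-9)²) = √146 ≈ 12.08
cos θ = (m·n)/(|m||n|) = -136/(11.45·12.08) ≈ -0.9834
θ = arccos(-0.9834) ≈ 169.5°

169.5°


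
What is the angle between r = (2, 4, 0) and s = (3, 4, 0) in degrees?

r·s = 2·3 + 4·4 + 0·0 = 6 + 16 + 0 = 22
|r| = √(2² + 4² + 0²) = √20 ≈ 4.472
|s| = √(3² + 4² + 0²) = √25 ≈ 5
cos θ = (r·s)/(|r||s|) = 22/(4.472·5) ≈ 0.9839
θ = arccos(0.9839) ≈ 10.3°

10.3°


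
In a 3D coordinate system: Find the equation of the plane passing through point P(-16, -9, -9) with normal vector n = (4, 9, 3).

The plane through P with normal n = (a, b, c) satisfies n·(r - P) = 0,
i.e. ax + by + cz = a·x₀ + b·y₀ + c·z₀.
d = 4·(-16) + 9·(-9) + 3·(-9)
  = -64 - 81 - 27
  = -172
Equation: 4x + 9y + 3z = -172

4x + 9y + 3z = -172


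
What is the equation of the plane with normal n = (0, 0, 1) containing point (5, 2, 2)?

The plane through P with normal n = (a, b, c) satisfies n·(r - P) = 0,
i.e. ax + by + cz = a·x₀ + b·y₀ + c·z₀.
d = 0·5 + 0·2 + 1·2
  = 0 + 0 + 2
  = 2
Equation: z = 2

z = 2


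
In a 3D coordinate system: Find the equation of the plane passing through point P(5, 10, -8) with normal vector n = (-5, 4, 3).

The plane through P with normal n = (a, b, c) satisfies n·(r - P) = 0,
i.e. ax + by + cz = a·x₀ + b·y₀ + c·z₀.
d = (-5)·5 + 4·10 + 3·(-8)
  = -25 + 40 - 24
  = -9
Equation: -5x + 4y + 3z = -9

-5x + 4y + 3z = -9


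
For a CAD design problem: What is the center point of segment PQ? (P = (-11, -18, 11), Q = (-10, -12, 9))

M = ((x₁+x₂)/2, (y₁+y₂)/2, (z₁+z₂)/2)
  = ((-11 - 10)/2, (-18 - 12)/2, (11 + 9)/2)
  = (-21/2, -30/2, 20/2)
  = (-10.5, -15, 10)

(-10.5, -15, 10)


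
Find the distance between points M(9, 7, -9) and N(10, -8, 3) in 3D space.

d = √[(x₂-x₁)² + (y₂-y₁)² + (z₂-z₁)²]
  = √[1² + (-15)² + 12²]
  = √[1 + 225 + 144]
  = √370
  ≈ 19.24

19.24


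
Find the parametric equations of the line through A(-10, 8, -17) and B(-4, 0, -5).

Direction vector d = B - A = (-4 + 10, 0 - 8, -5 + 17) = (6, -8, 12)
Parametric form r = A + t·d:
x = -10 + 6t, y = 8 - 8t, z = -17 + 12t

x = -10 + 6t, y = 8 - 8t, z = -17 + 12t


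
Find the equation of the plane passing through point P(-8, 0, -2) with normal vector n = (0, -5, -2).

The plane through P with normal n = (a, b, c) satisfies n·(r - P) = 0,
i.e. ax + by + cz = a·x₀ + b·y₀ + c·z₀.
d = 0·(-8) + (-5)·0 + (-2)·(-2)
  = 0 + 0 + 4
  = 4
Equation: -5y - 2z = 4

-5y - 2z = 4


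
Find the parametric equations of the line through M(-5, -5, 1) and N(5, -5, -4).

Direction vector d = N - M = (5 + 5, -5 + 5, -4 - 1) = (10, 0, -5)
Parametric form r = M + t·d:
x = -5 + 10t, y = -5, z = 1 - 5t

x = -5 + 10t, y = -5, z = 1 - 5t


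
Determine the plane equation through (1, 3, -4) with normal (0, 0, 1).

The plane through P with normal n = (a, b, c) satisfies n·(r - P) = 0,
i.e. ax + by + cz = a·x₀ + b·y₀ + c·z₀.
d = 0·1 + 0·3 + 1·(-4)
  = 0 + 0 - 4
  = -4
Equation: z = -4

z = -4


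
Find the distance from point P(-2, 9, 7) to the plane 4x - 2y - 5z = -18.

distance = |a·x₀ + b·y₀ + c·z₀ - d| / √(a² + b² + c²)
  = |4·(-2) + (-2)·9 + (-5)·7 - (-18)| / √(4² + (-2)² + (-5)²)
  = |-8 - 18 - 35 + 18| / √(16 + 4 + 25)
  = |-43| / √45
  = 43 / 6.708
  ≈ 6.41

6.41


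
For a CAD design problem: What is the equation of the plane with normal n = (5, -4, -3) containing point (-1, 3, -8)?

The plane through P with normal n = (a, b, c) satisfies n·(r - P) = 0,
i.e. ax + by + cz = a·x₀ + b·y₀ + c·z₀.
d = 5·(-1) + (-4)·3 + (-3)·(-8)
  = -5 - 12 + 24
  = 7
Equation: 5x - 4y - 3z = 7

5x - 4y - 3z = 7


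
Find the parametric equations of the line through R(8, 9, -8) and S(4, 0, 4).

Direction vector d = S - R = (4 - 8, 0 - 9, 4 + 8) = (-4, -9, 12)
Parametric form r = R + t·d:
x = 8 - 4t, y = 9 - 9t, z = -8 + 12t

x = 8 - 4t, y = 9 - 9t, z = -8 + 12t


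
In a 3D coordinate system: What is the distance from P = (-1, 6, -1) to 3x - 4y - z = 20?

distance = |a·x₀ + b·y₀ + c·z₀ - d| / √(a² + b² + c²)
  = |3·(-1) + (-4)·6 + (-1)·(-1) - 20| / √(3² + (-4)² + (-1)²)
  = |-3 - 24 + 1 - 20| / √(9 + 16 + 1)
  = |-46| / √26
  = 46 / 5.099
  ≈ 9.021

9.021


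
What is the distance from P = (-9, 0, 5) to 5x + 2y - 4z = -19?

distance = |a·x₀ + b·y₀ + c·z₀ - d| / √(a² + b² + c²)
  = |5·(-9) + 2·0 + (-4)·5 - (-19)| / √(5² + 2² + (-4)²)
  = |-45 + 0 - 20 + 19| / √(25 + 4 + 16)
  = |-46| / √45
  = 46 / 6.708
  ≈ 6.857

6.857


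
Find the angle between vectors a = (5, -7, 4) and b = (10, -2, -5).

a·b = 5·10 + (-7)·(-2) + 4·(-5) = 50 + 14 - 20 = 44
|a| = √(5² + (-7)² + 4²) = √90 ≈ 9.487
|b| = √(10² + (-2)² + (-5)²) = √129 ≈ 11.36
cos θ = (a·b)/(|a||b|) = 44/(9.487·11.36) ≈ 0.4084
θ = arccos(0.4084) ≈ 65.9°

65.9°


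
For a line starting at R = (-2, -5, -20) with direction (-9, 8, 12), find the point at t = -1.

P(t) = R + t·d
  = (-2 + (-9)·(-1), -5 + 8·(-1), -20 + 12·(-1))
  = (-2 + 9, -5 - 8, -20 - 12)
  = (7, -13, -32)

(7, -13, -32)


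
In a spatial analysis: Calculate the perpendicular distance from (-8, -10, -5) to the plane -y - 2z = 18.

distance = |a·x₀ + b·y₀ + c·z₀ - d| / √(a² + b² + c²)
  = |0·(-8) + (-1)·(-10) + (-2)·(-5) - 18| / √(0² + (-1)² + (-2)²)
  = |0 + 10 + 10 - 18| / √(0 + 1 + 4)
  = |2| / √5
  = 2 / 2.236
  ≈ 0.8944

0.8944


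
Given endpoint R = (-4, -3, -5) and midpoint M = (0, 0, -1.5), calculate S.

S = 2M - R
  = (2·0 - (-4), 2·0 - (-3), 2·(-1.5) - (-5))
  = (0 + 4, 0 + 3, -3 + 5)
  = (4, 3, 2)

(4, 3, 2)


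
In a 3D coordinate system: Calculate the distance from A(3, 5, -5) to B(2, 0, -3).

d = √[(x₂-x₁)² + (y₂-y₁)² + (z₂-z₁)²]
  = √[(-1)² + (-5)² + 2²]
  = √[1 + 25 + 4]
  = √30
  ≈ 5.477

5.477


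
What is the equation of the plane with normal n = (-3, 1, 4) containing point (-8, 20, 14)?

The plane through P with normal n = (a, b, c) satisfies n·(r - P) = 0,
i.e. ax + by + cz = a·x₀ + b·y₀ + c·z₀.
d = (-3)·(-8) + 1·20 + 4·14
  = 24 + 20 + 56
  = 100
Equation: -3x + y + 4z = 100

-3x + y + 4z = 100


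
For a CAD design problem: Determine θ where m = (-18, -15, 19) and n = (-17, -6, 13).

m·n = (-18)·(-17) + (-15)·(-6) + 19·13 = 306 + 90 + 247 = 643
|m| = √((-18)² + (-15)² + 19²) = √910 ≈ 30.17
|n| = √((-17)² + (-6)² + 13²) = √494 ≈ 22.23
cos θ = (m·n)/(|m||n|) = 643/(30.17·22.23) ≈ 0.959
θ = arccos(0.959) ≈ 16.46°

16.46°


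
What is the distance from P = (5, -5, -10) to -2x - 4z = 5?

distance = |a·x₀ + b·y₀ + c·z₀ - d| / √(a² + b² + c²)
  = |(-2)·5 + 0·(-5) + (-4)·(-10) - 5| / √((-2)² + 0² + (-4)²)
  = |-10 + 0 + 40 - 5| / √(4 + 0 + 16)
  = |25| / √20
  = 25 / 4.472
  ≈ 5.59

5.59


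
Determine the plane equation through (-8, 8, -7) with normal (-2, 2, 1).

The plane through P with normal n = (a, b, c) satisfies n·(r - P) = 0,
i.e. ax + by + cz = a·x₀ + b·y₀ + c·z₀.
d = (-2)·(-8) + 2·8 + 1·(-7)
  = 16 + 16 - 7
  = 25
Equation: -2x + 2y + z = 25

-2x + 2y + z = 25


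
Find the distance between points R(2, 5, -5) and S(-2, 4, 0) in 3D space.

d = √[(x₂-x₁)² + (y₂-y₁)² + (z₂-z₁)²]
  = √[(-4)² + (-1)² + 5²]
  = √[16 + 1 + 25]
  = √42
  ≈ 6.481

6.481


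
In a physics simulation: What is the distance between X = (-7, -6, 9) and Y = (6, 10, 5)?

d = √[(x₂-x₁)² + (y₂-y₁)² + (z₂-z₁)²]
  = √[13² + 16² + (-4)²]
  = √[169 + 256 + 16]
  = √441
  ≈ 21

21


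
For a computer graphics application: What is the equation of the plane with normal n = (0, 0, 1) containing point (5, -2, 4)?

The plane through P with normal n = (a, b, c) satisfies n·(r - P) = 0,
i.e. ax + by + cz = a·x₀ + b·y₀ + c·z₀.
d = 0·5 + 0·(-2) + 1·4
  = 0 + 0 + 4
  = 4
Equation: z = 4

z = 4


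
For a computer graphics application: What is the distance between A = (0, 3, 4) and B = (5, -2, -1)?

d = √[(x₂-x₁)² + (y₂-y₁)² + (z₂-z₁)²]
  = √[5² + (-5)² + (-5)²]
  = √[25 + 25 + 25]
  = √75
  ≈ 8.66

8.66


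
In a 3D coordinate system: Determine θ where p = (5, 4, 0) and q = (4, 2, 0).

p·q = 5·4 + 4·2 + 0·0 = 20 + 8 + 0 = 28
|p| = √(5² + 4² + 0²) = √41 ≈ 6.403
|q| = √(4² + 2² + 0²) = √20 ≈ 4.472
cos θ = (p·q)/(|p||q|) = 28/(6.403·4.472) ≈ 0.9778
θ = arccos(0.9778) ≈ 12.09°

12.09°


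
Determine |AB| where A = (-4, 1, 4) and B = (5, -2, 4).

d = √[(x₂-x₁)² + (y₂-y₁)² + (z₂-z₁)²]
  = √[9² + (-3)² + 0²]
  = √[81 + 9 + 0]
  = √90
  ≈ 9.487

9.487


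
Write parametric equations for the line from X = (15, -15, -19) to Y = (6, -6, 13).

Direction vector d = Y - X = (6 - 15, -6 + 15, 13 + 19) = (-9, 9, 32)
Parametric form r = X + t·d:
x = 15 - 9t, y = -15 + 9t, z = -19 + 32t

x = 15 - 9t, y = -15 + 9t, z = -19 + 32t


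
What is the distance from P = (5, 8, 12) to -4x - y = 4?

distance = |a·x₀ + b·y₀ + c·z₀ - d| / √(a² + b² + c²)
  = |(-4)·5 + (-1)·8 + 0·12 - 4| / √((-4)² + (-1)² + 0²)
  = |-20 - 8 + 0 - 4| / √(16 + 1 + 0)
  = |-32| / √17
  = 32 / 4.123
  ≈ 7.761

7.761


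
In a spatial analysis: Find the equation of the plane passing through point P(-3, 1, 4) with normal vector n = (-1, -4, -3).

The plane through P with normal n = (a, b, c) satisfies n·(r - P) = 0,
i.e. ax + by + cz = a·x₀ + b·y₀ + c·z₀.
d = (-1)·(-3) + (-4)·1 + (-3)·4
  = 3 - 4 - 12
  = -13
Equation: -x - 4y - 3z = -13

-x - 4y - 3z = -13


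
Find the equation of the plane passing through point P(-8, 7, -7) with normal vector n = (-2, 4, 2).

The plane through P with normal n = (a, b, c) satisfies n·(r - P) = 0,
i.e. ax + by + cz = a·x₀ + b·y₀ + c·z₀.
d = (-2)·(-8) + 4·7 + 2·(-7)
  = 16 + 28 - 14
  = 30
Equation: -2x + 4y + 2z = 30

-2x + 4y + 2z = 30


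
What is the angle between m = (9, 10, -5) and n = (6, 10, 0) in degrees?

m·n = 9·6 + 10·10 + (-5)·0 = 54 + 100 + 0 = 154
|m| = √(9² + 10² + (-5)²) = √206 ≈ 14.35
|n| = √(6² + 10² + 0²) = √136 ≈ 11.66
cos θ = (m·n)/(|m||n|) = 154/(14.35·11.66) ≈ 0.9201
θ = arccos(0.9201) ≈ 23.06°

23.06°


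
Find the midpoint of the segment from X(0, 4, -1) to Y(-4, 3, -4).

M = ((x₁+x₂)/2, (y₁+y₂)/2, (z₁+z₂)/2)
  = ((0 - 4)/2, (4 + 3)/2, (-1 - 4)/2)
  = (-4/2, 7/2, -5/2)
  = (-2, 3.5, -2.5)

(-2, 3.5, -2.5)


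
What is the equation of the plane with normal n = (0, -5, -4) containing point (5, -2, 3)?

The plane through P with normal n = (a, b, c) satisfies n·(r - P) = 0,
i.e. ax + by + cz = a·x₀ + b·y₀ + c·z₀.
d = 0·5 + (-5)·(-2) + (-4)·3
  = 0 + 10 - 12
  = -2
Equation: -5y - 4z = -2

-5y - 4z = -2


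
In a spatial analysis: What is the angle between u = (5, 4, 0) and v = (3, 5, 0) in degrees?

u·v = 5·3 + 4·5 + 0·0 = 15 + 20 + 0 = 35
|u| = √(5² + 4² + 0²) = √41 ≈ 6.403
|v| = √(3² + 5² + 0²) = √34 ≈ 5.831
cos θ = (u·v)/(|u||v|) = 35/(6.403·5.831) ≈ 0.9374
θ = arccos(0.9374) ≈ 20.38°

20.38°


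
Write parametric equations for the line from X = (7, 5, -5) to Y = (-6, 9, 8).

Direction vector d = Y - X = (-6 - 7, 9 - 5, 8 + 5) = (-13, 4, 13)
Parametric form r = X + t·d:
x = 7 - 13t, y = 5 + 4t, z = -5 + 13t

x = 7 - 13t, y = 5 + 4t, z = -5 + 13t


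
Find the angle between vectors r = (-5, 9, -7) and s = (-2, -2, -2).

r·s = (-5)·(-2) + 9·(-2) + (-7)·(-2) = 10 - 18 + 14 = 6
|r| = √((-5)² + 9² + (-7)²) = √155 ≈ 12.45
|s| = √((-2)² + (-2)² + (-2)²) = √12 ≈ 3.464
cos θ = (r·s)/(|r||s|) = 6/(12.45·3.464) ≈ 0.1391
θ = arccos(0.1391) ≈ 82°

82°


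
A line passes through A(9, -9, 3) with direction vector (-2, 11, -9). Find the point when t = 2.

P(t) = A + t·d
  = (9 + (-2)·2, -9 + 11·2, 3 + (-9)·2)
  = (9 - 4, -9 + 22, 3 - 18)
  = (5, 13, -15)

(5, 13, -15)


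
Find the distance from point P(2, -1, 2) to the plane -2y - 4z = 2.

distance = |a·x₀ + b·y₀ + c·z₀ - d| / √(a² + b² + c²)
  = |0·2 + (-2)·(-1) + (-4)·2 - 2| / √(0² + (-2)² + (-4)²)
  = |0 + 2 - 8 - 2| / √(0 + 4 + 16)
  = |-8| / √20
  = 8 / 4.472
  ≈ 1.789

1.789


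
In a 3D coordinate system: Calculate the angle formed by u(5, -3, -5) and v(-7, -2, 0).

u·v = 5·(-7) + (-3)·(-2) + (-5)·0 = -35 + 6 + 0 = -29
|u| = √(5² + (-3)² + (-5)²) = √59 ≈ 7.681
|v| = √((-7)² + (-2)² + 0²) = √53 ≈ 7.28
cos θ = (u·v)/(|u||v|) = -29/(7.681·7.28) ≈ -0.5186
θ = arccos(-0.5186) ≈ 121.2°

121.2°


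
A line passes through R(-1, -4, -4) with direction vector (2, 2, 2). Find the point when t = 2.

P(t) = R + t·d
  = (-1 + 2·2, -4 + 2·2, -4 + 2·2)
  = (-1 + 4, -4 + 4, -4 + 4)
  = (3, 0, 0)

(3, 0, 0)


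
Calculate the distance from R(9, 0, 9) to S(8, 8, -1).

d = √[(x₂-x₁)² + (y₂-y₁)² + (z₂-z₁)²]
  = √[(-1)² + 8² + (-10)²]
  = √[1 + 64 + 100]
  = √165
  ≈ 12.85

12.85


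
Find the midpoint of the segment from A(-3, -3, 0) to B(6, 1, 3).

M = ((x₁+x₂)/2, (y₁+y₂)/2, (z₁+z₂)/2)
  = ((-3 + 6)/2, (-3 + 1)/2, (0 + 3)/2)
  = (3/2, -2/2, 3/2)
  = (1.5, -1, 1.5)

(1.5, -1, 1.5)


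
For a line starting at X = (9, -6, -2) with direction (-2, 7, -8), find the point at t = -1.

P(t) = X + t·d
  = (9 + (-2)·(-1), -6 + 7·(-1), -2 + (-8)·(-1))
  = (9 + 2, -6 - 7, -2 + 8)
  = (11, -13, 6)

(11, -13, 6)


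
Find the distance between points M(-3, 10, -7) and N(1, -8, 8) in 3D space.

d = √[(x₂-x₁)² + (y₂-y₁)² + (z₂-z₁)²]
  = √[4² + (-18)² + 15²]
  = √[16 + 324 + 225]
  = √565
  ≈ 23.77

23.77


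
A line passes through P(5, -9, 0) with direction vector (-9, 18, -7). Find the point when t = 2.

P(t) = P + t·d
  = (5 + (-9)·2, -9 + 18·2, 0 + (-7)·2)
  = (5 - 18, -9 + 36, 0 - 14)
  = (-13, 27, -14)

(-13, 27, -14)


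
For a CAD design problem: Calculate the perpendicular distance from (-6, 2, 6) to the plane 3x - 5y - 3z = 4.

distance = |a·x₀ + b·y₀ + c·z₀ - d| / √(a² + b² + c²)
  = |3·(-6) + (-5)·2 + (-3)·6 - 4| / √(3² + (-5)² + (-3)²)
  = |-18 - 10 - 18 - 4| / √(9 + 25 + 9)
  = |-50| / √43
  = 50 / 6.557
  ≈ 7.625

7.625


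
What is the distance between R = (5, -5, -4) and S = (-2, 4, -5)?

d = √[(x₂-x₁)² + (y₂-y₁)² + (z₂-z₁)²]
  = √[(-7)² + 9² + (-1)²]
  = √[49 + 81 + 1]
  = √131
  ≈ 11.45

11.45


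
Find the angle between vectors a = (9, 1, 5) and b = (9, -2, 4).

a·b = 9·9 + 1·(-2) + 5·4 = 81 - 2 + 20 = 99
|a| = √(9² + 1² + 5²) = √107 ≈ 10.34
|b| = √(9² + (-2)² + 4²) = √101 ≈ 10.05
cos θ = (a·b)/(|a||b|) = 99/(10.34·10.05) ≈ 0.9523
θ = arccos(0.9523) ≈ 17.76°

17.76°


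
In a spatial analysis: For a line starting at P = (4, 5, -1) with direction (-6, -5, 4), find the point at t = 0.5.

P(t) = P + t·d
  = (4 + (-6)·0.5, 5 + (-5)·0.5, -1 + 4·0.5)
  = (4 - 3, 5 - 2.5, -1 + 2)
  = (1, 2.5, 1)

(1, 2.5, 1)


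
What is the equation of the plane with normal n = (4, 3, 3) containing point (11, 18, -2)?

The plane through P with normal n = (a, b, c) satisfies n·(r - P) = 0,
i.e. ax + by + cz = a·x₀ + b·y₀ + c·z₀.
d = 4·11 + 3·18 + 3·(-2)
  = 44 + 54 - 6
  = 92
Equation: 4x + 3y + 3z = 92

4x + 3y + 3z = 92


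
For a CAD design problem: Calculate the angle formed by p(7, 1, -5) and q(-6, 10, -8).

p·q = 7·(-6) + 1·10 + (-5)·(-8) = -42 + 10 + 40 = 8
|p| = √(7² + 1² + (-5)²) = √75 ≈ 8.66
|q| = √((-6)² + 10² + (-8)²) = √200 ≈ 14.14
cos θ = (p·q)/(|p||q|) = 8/(8.66·14.14) ≈ 0.06532
θ = arccos(0.06532) ≈ 86.25°

86.25°


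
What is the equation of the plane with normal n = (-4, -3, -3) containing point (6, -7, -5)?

The plane through P with normal n = (a, b, c) satisfies n·(r - P) = 0,
i.e. ax + by + cz = a·x₀ + b·y₀ + c·z₀.
d = (-4)·6 + (-3)·(-7) + (-3)·(-5)
  = -24 + 21 + 15
  = 12
Equation: -4x - 3y - 3z = 12

-4x - 3y - 3z = 12


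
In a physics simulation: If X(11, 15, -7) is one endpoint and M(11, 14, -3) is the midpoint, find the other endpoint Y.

Y = 2M - X
  = (2·11 - 11, 2·14 - 15, 2·(-3) - (-7))
  = (22 - 11, 28 - 15, -6 + 7)
  = (11, 13, 1)

(11, 13, 1)


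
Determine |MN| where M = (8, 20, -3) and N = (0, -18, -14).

d = √[(x₂-x₁)² + (y₂-y₁)² + (z₂-z₁)²]
  = √[(-8)² + (-38)² + (-11)²]
  = √[64 + 1444 + 121]
  = √1629
  ≈ 40.36

40.36


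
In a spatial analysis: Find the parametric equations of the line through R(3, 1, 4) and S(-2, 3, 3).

Direction vector d = S - R = (-2 - 3, 3 - 1, 3 - 4) = (-5, 2, -1)
Parametric form r = R + t·d:
x = 3 - 5t, y = 1 + 2t, z = 4 - t

x = 3 - 5t, y = 1 + 2t, z = 4 - t


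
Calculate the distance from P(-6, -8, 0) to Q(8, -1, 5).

d = √[(x₂-x₁)² + (y₂-y₁)² + (z₂-z₁)²]
  = √[14² + 7² + 5²]
  = √[196 + 49 + 25]
  = √270
  ≈ 16.43

16.43


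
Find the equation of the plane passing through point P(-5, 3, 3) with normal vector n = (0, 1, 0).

The plane through P with normal n = (a, b, c) satisfies n·(r - P) = 0,
i.e. ax + by + cz = a·x₀ + b·y₀ + c·z₀.
d = 0·(-5) + 1·3 + 0·3
  = 0 + 3 + 0
  = 3
Equation: y = 3

y = 3


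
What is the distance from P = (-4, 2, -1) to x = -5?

distance = |a·x₀ + b·y₀ + c·z₀ - d| / √(a² + b² + c²)
  = |1·(-4) + 0·2 + 0·(-1) - (-5)| / √(1² + 0² + 0²)
  = |-4 + 0 + 0 + 5| / √(1 + 0 + 0)
  = |1| / √1
  = 1 / 1
  ≈ 1

1


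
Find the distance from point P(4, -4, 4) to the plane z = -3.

distance = |a·x₀ + b·y₀ + c·z₀ - d| / √(a² + b² + c²)
  = |0·4 + 0·(-4) + 1·4 - (-3)| / √(0² + 0² + 1²)
  = |0 + 0 + 4 + 3| / √(0 + 0 + 1)
  = |7| / √1
  = 7 / 1
  ≈ 7

7


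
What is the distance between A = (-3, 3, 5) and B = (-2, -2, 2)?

d = √[(x₂-x₁)² + (y₂-y₁)² + (z₂-z₁)²]
  = √[1² + (-5)² + (-3)²]
  = √[1 + 25 + 9]
  = √35
  ≈ 5.916

5.916


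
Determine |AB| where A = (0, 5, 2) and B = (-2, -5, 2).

d = √[(x₂-x₁)² + (y₂-y₁)² + (z₂-z₁)²]
  = √[(-2)² + (-10)² + 0²]
  = √[4 + 100 + 0]
  = √104
  ≈ 10.2

10.2


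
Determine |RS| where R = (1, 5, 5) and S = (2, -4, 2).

d = √[(x₂-x₁)² + (y₂-y₁)² + (z₂-z₁)²]
  = √[1² + (-9)² + (-3)²]
  = √[1 + 81 + 9]
  = √91
  ≈ 9.539

9.539


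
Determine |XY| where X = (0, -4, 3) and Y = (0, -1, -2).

d = √[(x₂-x₁)² + (y₂-y₁)² + (z₂-z₁)²]
  = √[0² + 3² + (-5)²]
  = √[0 + 9 + 25]
  = √34
  ≈ 5.831

5.831


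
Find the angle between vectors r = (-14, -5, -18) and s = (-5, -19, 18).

r·s = (-14)·(-5) + (-5)·(-19) + (-18)·18 = 70 + 95 - 324 = -159
|r| = √((-14)² + (-5)² + (-18)²) = √545 ≈ 23.35
|s| = √((-5)² + (-19)² + 18²) = √710 ≈ 26.65
cos θ = (r·s)/(|r||s|) = -159/(23.35·26.65) ≈ -0.2556
θ = arccos(-0.2556) ≈ 104.8°

104.8°


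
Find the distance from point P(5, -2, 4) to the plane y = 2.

distance = |a·x₀ + b·y₀ + c·z₀ - d| / √(a² + b² + c²)
  = |0·5 + 1·(-2) + 0·4 - 2| / √(0² + 1² + 0²)
  = |0 - 2 + 0 - 2| / √(0 + 1 + 0)
  = |-4| / √1
  = 4 / 1
  ≈ 4

4


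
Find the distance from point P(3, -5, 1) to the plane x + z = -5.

distance = |a·x₀ + b·y₀ + c·z₀ - d| / √(a² + b² + c²)
  = |1·3 + 0·(-5) + 1·1 - (-5)| / √(1² + 0² + 1²)
  = |3 + 0 + 1 + 5| / √(1 + 0 + 1)
  = |9| / √2
  = 9 / 1.414
  ≈ 6.364

6.364


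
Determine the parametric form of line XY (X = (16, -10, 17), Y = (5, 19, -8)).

Direction vector d = Y - X = (5 - 16, 19 + 10, -8 - 17) = (-11, 29, -25)
Parametric form r = X + t·d:
x = 16 - 11t, y = -10 + 29t, z = 17 - 25t

x = 16 - 11t, y = -10 + 29t, z = 17 - 25t


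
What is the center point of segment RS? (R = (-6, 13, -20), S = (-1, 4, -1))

M = ((x₁+x₂)/2, (y₁+y₂)/2, (z₁+z₂)/2)
  = ((-6 - 1)/2, (13 + 4)/2, (-20 - 1)/2)
  = (-7/2, 17/2, -21/2)
  = (-3.5, 8.5, -10.5)

(-3.5, 8.5, -10.5)


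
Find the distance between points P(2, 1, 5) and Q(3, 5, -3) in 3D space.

d = √[(x₂-x₁)² + (y₂-y₁)² + (z₂-z₁)²]
  = √[1² + 4² + (-8)²]
  = √[1 + 16 + 64]
  = √81
  ≈ 9

9


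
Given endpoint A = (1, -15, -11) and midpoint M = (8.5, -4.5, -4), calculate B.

B = 2M - A
  = (2·8.5 - 1, 2·(-4.5) - (-15), 2·(-4) - (-11))
  = (17 - 1, -9 + 15, -8 + 11)
  = (16, 6, 3)

(16, 6, 3)


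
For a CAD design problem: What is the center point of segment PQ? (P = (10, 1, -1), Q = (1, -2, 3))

M = ((x₁+x₂)/2, (y₁+y₂)/2, (z₁+z₂)/2)
  = ((10 + 1)/2, (1 - 2)/2, (-1 + 3)/2)
  = (11/2, -1/2, 2/2)
  = (5.5, -0.5, 1)

(5.5, -0.5, 1)


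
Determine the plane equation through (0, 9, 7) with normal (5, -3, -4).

The plane through P with normal n = (a, b, c) satisfies n·(r - P) = 0,
i.e. ax + by + cz = a·x₀ + b·y₀ + c·z₀.
d = 5·0 + (-3)·9 + (-4)·7
  = 0 - 27 - 28
  = -55
Equation: 5x - 3y - 4z = -55

5x - 3y - 4z = -55


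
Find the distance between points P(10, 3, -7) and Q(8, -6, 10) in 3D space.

d = √[(x₂-x₁)² + (y₂-y₁)² + (z₂-z₁)²]
  = √[(-2)² + (-9)² + 17²]
  = √[4 + 81 + 289]
  = √374
  ≈ 19.34

19.34


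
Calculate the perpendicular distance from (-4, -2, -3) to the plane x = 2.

distance = |a·x₀ + b·y₀ + c·z₀ - d| / √(a² + b² + c²)
  = |1·(-4) + 0·(-2) + 0·(-3) - 2| / √(1² + 0² + 0²)
  = |-4 + 0 + 0 - 2| / √(1 + 0 + 0)
  = |-6| / √1
  = 6 / 1
  ≈ 6

6


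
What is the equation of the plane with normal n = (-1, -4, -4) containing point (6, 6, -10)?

The plane through P with normal n = (a, b, c) satisfies n·(r - P) = 0,
i.e. ax + by + cz = a·x₀ + b·y₀ + c·z₀.
d = (-1)·6 + (-4)·6 + (-4)·(-10)
  = -6 - 24 + 40
  = 10
Equation: -x - 4y - 4z = 10

-x - 4y - 4z = 10


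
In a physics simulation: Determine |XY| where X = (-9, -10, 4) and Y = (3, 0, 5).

d = √[(x₂-x₁)² + (y₂-y₁)² + (z₂-z₁)²]
  = √[12² + 10² + 1²]
  = √[144 + 100 + 1]
  = √245
  ≈ 15.65

15.65


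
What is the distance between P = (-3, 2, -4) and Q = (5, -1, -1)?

d = √[(x₂-x₁)² + (y₂-y₁)² + (z₂-z₁)²]
  = √[8² + (-3)² + 3²]
  = √[64 + 9 + 9]
  = √82
  ≈ 9.055

9.055


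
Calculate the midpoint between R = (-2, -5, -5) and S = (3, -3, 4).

M = ((x₁+x₂)/2, (y₁+y₂)/2, (z₁+z₂)/2)
  = ((-2 + 3)/2, (-5 - 3)/2, (-5 + 4)/2)
  = (1/2, -8/2, -1/2)
  = (0.5, -4, -0.5)

(0.5, -4, -0.5)


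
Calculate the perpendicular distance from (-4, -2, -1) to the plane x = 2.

distance = |a·x₀ + b·y₀ + c·z₀ - d| / √(a² + b² + c²)
  = |1·(-4) + 0·(-2) + 0·(-1) - 2| / √(1² + 0² + 0²)
  = |-4 + 0 + 0 - 2| / √(1 + 0 + 0)
  = |-6| / √1
  = 6 / 1
  ≈ 6

6


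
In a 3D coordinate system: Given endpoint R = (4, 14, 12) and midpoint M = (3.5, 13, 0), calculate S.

S = 2M - R
  = (2·3.5 - 4, 2·13 - 14, 2·0 - 12)
  = (7 - 4, 26 - 14, 0 - 12)
  = (3, 12, -12)

(3, 12, -12)


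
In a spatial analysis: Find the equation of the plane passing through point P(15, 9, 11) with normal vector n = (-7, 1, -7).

The plane through P with normal n = (a, b, c) satisfies n·(r - P) = 0,
i.e. ax + by + cz = a·x₀ + b·y₀ + c·z₀.
d = (-7)·15 + 1·9 + (-7)·11
  = -105 + 9 - 77
  = -173
Equation: -7x + y - 7z = -173

-7x + y - 7z = -173


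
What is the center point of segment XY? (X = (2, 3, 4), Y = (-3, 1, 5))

M = ((x₁+x₂)/2, (y₁+y₂)/2, (z₁+z₂)/2)
  = ((2 - 3)/2, (3 + 1)/2, (4 + 5)/2)
  = (-1/2, 4/2, 9/2)
  = (-0.5, 2, 4.5)

(-0.5, 2, 4.5)


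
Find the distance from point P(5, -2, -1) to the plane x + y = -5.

distance = |a·x₀ + b·y₀ + c·z₀ - d| / √(a² + b² + c²)
  = |1·5 + 1·(-2) + 0·(-1) - (-5)| / √(1² + 1² + 0²)
  = |5 - 2 + 0 + 5| / √(1 + 1 + 0)
  = |8| / √2
  = 8 / 1.414
  ≈ 5.657

5.657


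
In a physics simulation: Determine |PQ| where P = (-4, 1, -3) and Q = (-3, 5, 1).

d = √[(x₂-x₁)² + (y₂-y₁)² + (z₂-z₁)²]
  = √[1² + 4² + 4²]
  = √[1 + 16 + 16]
  = √33
  ≈ 5.745

5.745


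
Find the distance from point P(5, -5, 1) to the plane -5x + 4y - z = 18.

distance = |a·x₀ + b·y₀ + c·z₀ - d| / √(a² + b² + c²)
  = |(-5)·5 + 4·(-5) + (-1)·1 - 18| / √((-5)² + 4² + (-1)²)
  = |-25 - 20 - 1 - 18| / √(25 + 16 + 1)
  = |-64| / √42
  = 64 / 6.481
  ≈ 9.875

9.875


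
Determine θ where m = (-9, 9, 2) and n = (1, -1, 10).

m·n = (-9)·1 + 9·(-1) + 2·10 = -9 - 9 + 20 = 2
|m| = √((-9)² + 9² + 2²) = √166 ≈ 12.88
|n| = √(1² + (-1)² + 10²) = √102 ≈ 10.1
cos θ = (m·n)/(|m||n|) = 2/(12.88·10.1) ≈ 0.01537
θ = arccos(0.01537) ≈ 89.12°

89.12°


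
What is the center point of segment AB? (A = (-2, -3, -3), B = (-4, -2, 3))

M = ((x₁+x₂)/2, (y₁+y₂)/2, (z₁+z₂)/2)
  = ((-2 - 4)/2, (-3 - 2)/2, (-3 + 3)/2)
  = (-6/2, -5/2, 0/2)
  = (-3, -2.5, 0)

(-3, -2.5, 0)


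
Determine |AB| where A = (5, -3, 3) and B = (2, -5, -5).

d = √[(x₂-x₁)² + (y₂-y₁)² + (z₂-z₁)²]
  = √[(-3)² + (-2)² + (-8)²]
  = √[9 + 4 + 64]
  = √77
  ≈ 8.775

8.775


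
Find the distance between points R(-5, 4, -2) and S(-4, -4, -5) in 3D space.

d = √[(x₂-x₁)² + (y₂-y₁)² + (z₂-z₁)²]
  = √[1² + (-8)² + (-3)²]
  = √[1 + 64 + 9]
  = √74
  ≈ 8.602

8.602


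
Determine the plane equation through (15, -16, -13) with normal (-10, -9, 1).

The plane through P with normal n = (a, b, c) satisfies n·(r - P) = 0,
i.e. ax + by + cz = a·x₀ + b·y₀ + c·z₀.
d = (-10)·15 + (-9)·(-16) + 1·(-13)
  = -150 + 144 - 13
  = -19
Equation: -10x - 9y + z = -19

-10x - 9y + z = -19


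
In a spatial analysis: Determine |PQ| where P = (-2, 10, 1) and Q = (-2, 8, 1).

d = √[(x₂-x₁)² + (y₂-y₁)² + (z₂-z₁)²]
  = √[0² + (-2)² + 0²]
  = √[0 + 4 + 0]
  = √4
  ≈ 2

2


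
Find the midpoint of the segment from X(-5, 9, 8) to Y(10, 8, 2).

M = ((x₁+x₂)/2, (y₁+y₂)/2, (z₁+z₂)/2)
  = ((-5 + 10)/2, (9 + 8)/2, (8 + 2)/2)
  = (5/2, 17/2, 10/2)
  = (2.5, 8.5, 5)

(2.5, 8.5, 5)


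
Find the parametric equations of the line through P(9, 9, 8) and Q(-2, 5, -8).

Direction vector d = Q - P = (-2 - 9, 5 - 9, -8 - 8) = (-11, -4, -16)
Parametric form r = P + t·d:
x = 9 - 11t, y = 9 - 4t, z = 8 - 16t

x = 9 - 11t, y = 9 - 4t, z = 8 - 16t


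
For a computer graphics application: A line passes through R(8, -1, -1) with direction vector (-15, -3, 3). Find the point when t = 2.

P(t) = R + t·d
  = (8 + (-15)·2, -1 + (-3)·2, -1 + 3·2)
  = (8 - 30, -1 - 6, -1 + 6)
  = (-22, -7, 5)

(-22, -7, 5)


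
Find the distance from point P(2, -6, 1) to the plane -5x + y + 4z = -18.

distance = |a·x₀ + b·y₀ + c·z₀ - d| / √(a² + b² + c²)
  = |(-5)·2 + 1·(-6) + 4·1 - (-18)| / √((-5)² + 1² + 4²)
  = |-10 - 6 + 4 + 18| / √(25 + 1 + 16)
  = |6| / √42
  = 6 / 6.481
  ≈ 0.9258

0.9258


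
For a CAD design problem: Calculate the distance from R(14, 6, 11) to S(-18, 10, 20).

d = √[(x₂-x₁)² + (y₂-y₁)² + (z₂-z₁)²]
  = √[(-32)² + 4² + 9²]
  = √[1024 + 16 + 81]
  = √1121
  ≈ 33.48

33.48


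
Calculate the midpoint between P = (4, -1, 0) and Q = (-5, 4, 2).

M = ((x₁+x₂)/2, (y₁+y₂)/2, (z₁+z₂)/2)
  = ((4 - 5)/2, (-1 + 4)/2, (0 + 2)/2)
  = (-1/2, 3/2, 2/2)
  = (-0.5, 1.5, 1)

(-0.5, 1.5, 1)


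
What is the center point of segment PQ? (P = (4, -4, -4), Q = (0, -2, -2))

M = ((x₁+x₂)/2, (y₁+y₂)/2, (z₁+z₂)/2)
  = ((4 + 0)/2, (-4 - 2)/2, (-4 - 2)/2)
  = (4/2, -6/2, -6/2)
  = (2, -3, -3)

(2, -3, -3)


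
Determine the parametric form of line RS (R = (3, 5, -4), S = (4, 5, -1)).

Direction vector d = S - R = (4 - 3, 5 - 5, -1 + 4) = (1, 0, 3)
Parametric form r = R + t·d:
x = 3 + t, y = 5, z = -4 + 3t

x = 3 + t, y = 5, z = -4 + 3t


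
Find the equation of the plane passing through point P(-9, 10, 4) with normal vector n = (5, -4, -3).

The plane through P with normal n = (a, b, c) satisfies n·(r - P) = 0,
i.e. ax + by + cz = a·x₀ + b·y₀ + c·z₀.
d = 5·(-9) + (-4)·10 + (-3)·4
  = -45 - 40 - 12
  = -97
Equation: 5x - 4y - 3z = -97

5x - 4y - 3z = -97


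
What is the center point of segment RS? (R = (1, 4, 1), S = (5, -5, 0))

M = ((x₁+x₂)/2, (y₁+y₂)/2, (z₁+z₂)/2)
  = ((1 + 5)/2, (4 - 5)/2, (1 + 0)/2)
  = (6/2, -1/2, 1/2)
  = (3, -0.5, 0.5)

(3, -0.5, 0.5)


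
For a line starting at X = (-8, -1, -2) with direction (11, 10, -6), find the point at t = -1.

P(t) = X + t·d
  = (-8 + 11·(-1), -1 + 10·(-1), -2 + (-6)·(-1))
  = (-8 - 11, -1 - 10, -2 + 6)
  = (-19, -11, 4)

(-19, -11, 4)


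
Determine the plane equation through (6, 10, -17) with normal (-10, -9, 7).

The plane through P with normal n = (a, b, c) satisfies n·(r - P) = 0,
i.e. ax + by + cz = a·x₀ + b·y₀ + c·z₀.
d = (-10)·6 + (-9)·10 + 7·(-17)
  = -60 - 90 - 119
  = -269
Equation: -10x - 9y + 7z = -269

-10x - 9y + 7z = -269


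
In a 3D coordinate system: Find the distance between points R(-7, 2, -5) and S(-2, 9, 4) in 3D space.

d = √[(x₂-x₁)² + (y₂-y₁)² + (z₂-z₁)²]
  = √[5² + 7² + 9²]
  = √[25 + 49 + 81]
  = √155
  ≈ 12.45

12.45


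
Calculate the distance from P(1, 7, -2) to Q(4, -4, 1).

d = √[(x₂-x₁)² + (y₂-y₁)² + (z₂-z₁)²]
  = √[3² + (-11)² + 3²]
  = √[9 + 121 + 9]
  = √139
  ≈ 11.79

11.79


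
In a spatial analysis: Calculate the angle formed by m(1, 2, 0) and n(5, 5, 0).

m·n = 1·5 + 2·5 + 0·0 = 5 + 10 + 0 = 15
|m| = √(1² + 2² + 0²) = √5 ≈ 2.236
|n| = √(5² + 5² + 0²) = √50 ≈ 7.071
cos θ = (m·n)/(|m||n|) = 15/(2.236·7.071) ≈ 0.9487
θ = arccos(0.9487) ≈ 18.43°

18.43°


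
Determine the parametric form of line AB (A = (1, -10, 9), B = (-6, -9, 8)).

Direction vector d = B - A = (-6 - 1, -9 + 10, 8 - 9) = (-7, 1, -1)
Parametric form r = A + t·d:
x = 1 - 7t, y = -10 + t, z = 9 - t

x = 1 - 7t, y = -10 + t, z = 9 - t


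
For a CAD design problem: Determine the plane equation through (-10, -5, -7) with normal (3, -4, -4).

The plane through P with normal n = (a, b, c) satisfies n·(r - P) = 0,
i.e. ax + by + cz = a·x₀ + b·y₀ + c·z₀.
d = 3·(-10) + (-4)·(-5) + (-4)·(-7)
  = -30 + 20 + 28
  = 18
Equation: 3x - 4y - 4z = 18

3x - 4y - 4z = 18


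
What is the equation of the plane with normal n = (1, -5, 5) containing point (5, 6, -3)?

The plane through P with normal n = (a, b, c) satisfies n·(r - P) = 0,
i.e. ax + by + cz = a·x₀ + b·y₀ + c·z₀.
d = 1·5 + (-5)·6 + 5·(-3)
  = 5 - 30 - 15
  = -40
Equation: x - 5y + 5z = -40

x - 5y + 5z = -40


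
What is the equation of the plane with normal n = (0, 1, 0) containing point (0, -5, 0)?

The plane through P with normal n = (a, b, c) satisfies n·(r - P) = 0,
i.e. ax + by + cz = a·x₀ + b·y₀ + c·z₀.
d = 0·0 + 1·(-5) + 0·0
  = 0 - 5 + 0
  = -5
Equation: y = -5

y = -5


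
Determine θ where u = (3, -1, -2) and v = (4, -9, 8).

u·v = 3·4 + (-1)·(-9) + (-2)·8 = 12 + 9 - 16 = 5
|u| = √(3² + (-1)² + (-2)²) = √14 ≈ 3.742
|v| = √(4² + (-9)² + 8²) = √161 ≈ 12.69
cos θ = (u·v)/(|u||v|) = 5/(3.742·12.69) ≈ 0.1053
θ = arccos(0.1053) ≈ 83.95°

83.95°


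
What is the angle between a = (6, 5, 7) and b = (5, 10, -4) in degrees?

a·b = 6·5 + 5·10 + 7·(-4) = 30 + 50 - 28 = 52
|a| = √(6² + 5² + 7²) = √110 ≈ 10.49
|b| = √(5² + 10² + (-4)²) = √141 ≈ 11.87
cos θ = (a·b)/(|a||b|) = 52/(10.49·11.87) ≈ 0.4175
θ = arccos(0.4175) ≈ 65.32°

65.32°


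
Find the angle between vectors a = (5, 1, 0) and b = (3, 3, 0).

a·b = 5·3 + 1·3 + 0·0 = 15 + 3 + 0 = 18
|a| = √(5² + 1² + 0²) = √26 ≈ 5.099
|b| = √(3² + 3² + 0²) = √18 ≈ 4.243
cos θ = (a·b)/(|a||b|) = 18/(5.099·4.243) ≈ 0.8321
θ = arccos(0.8321) ≈ 33.69°

33.69°


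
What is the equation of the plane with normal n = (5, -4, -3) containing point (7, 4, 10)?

The plane through P with normal n = (a, b, c) satisfies n·(r - P) = 0,
i.e. ax + by + cz = a·x₀ + b·y₀ + c·z₀.
d = 5·7 + (-4)·4 + (-3)·10
  = 35 - 16 - 30
  = -11
Equation: 5x - 4y - 3z = -11

5x - 4y - 3z = -11


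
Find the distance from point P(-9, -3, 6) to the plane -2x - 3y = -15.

distance = |a·x₀ + b·y₀ + c·z₀ - d| / √(a² + b² + c²)
  = |(-2)·(-9) + (-3)·(-3) + 0·6 - (-15)| / √((-2)² + (-3)² + 0²)
  = |18 + 9 + 0 + 15| / √(4 + 9 + 0)
  = |42| / √13
  = 42 / 3.606
  ≈ 11.65

11.65


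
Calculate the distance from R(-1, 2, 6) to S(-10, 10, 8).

d = √[(x₂-x₁)² + (y₂-y₁)² + (z₂-z₁)²]
  = √[(-9)² + 8² + 2²]
  = √[81 + 64 + 4]
  = √149
  ≈ 12.21

12.21


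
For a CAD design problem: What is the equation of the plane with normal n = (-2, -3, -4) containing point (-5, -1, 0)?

The plane through P with normal n = (a, b, c) satisfies n·(r - P) = 0,
i.e. ax + by + cz = a·x₀ + b·y₀ + c·z₀.
d = (-2)·(-5) + (-3)·(-1) + (-4)·0
  = 10 + 3 + 0
  = 13
Equation: -2x - 3y - 4z = 13

-2x - 3y - 4z = 13


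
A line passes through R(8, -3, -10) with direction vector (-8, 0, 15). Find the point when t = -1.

P(t) = R + t·d
  = (8 + (-8)·(-1), -3 + 0·(-1), -10 + 15·(-1))
  = (8 + 8, -3 + 0, -10 - 15)
  = (16, -3, -25)

(16, -3, -25)


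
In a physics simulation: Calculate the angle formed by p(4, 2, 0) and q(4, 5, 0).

p·q = 4·4 + 2·5 + 0·0 = 16 + 10 + 0 = 26
|p| = √(4² + 2² + 0²) = √20 ≈ 4.472
|q| = √(4² + 5² + 0²) = √41 ≈ 6.403
cos θ = (p·q)/(|p||q|) = 26/(4.472·6.403) ≈ 0.908
θ = arccos(0.908) ≈ 24.78°

24.78°


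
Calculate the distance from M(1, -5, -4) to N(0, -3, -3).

d = √[(x₂-x₁)² + (y₂-y₁)² + (z₂-z₁)²]
  = √[(-1)² + 2² + 1²]
  = √[1 + 4 + 1]
  = √6
  ≈ 2.449

2.449


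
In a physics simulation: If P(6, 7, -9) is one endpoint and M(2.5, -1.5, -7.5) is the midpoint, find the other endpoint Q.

Q = 2M - P
  = (2·2.5 - 6, 2·(-1.5) - 7, 2·(-7.5) - (-9))
  = (5 - 6, -3 - 7, -15 + 9)
  = (-1, -10, -6)

(-1, -10, -6)


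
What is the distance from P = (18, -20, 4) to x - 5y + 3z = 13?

distance = |a·x₀ + b·y₀ + c·z₀ - d| / √(a² + b² + c²)
  = |1·18 + (-5)·(-20) + 3·4 - 13| / √(1² + (-5)² + 3²)
  = |18 + 100 + 12 - 13| / √(1 + 25 + 9)
  = |117| / √35
  = 117 / 5.916
  ≈ 19.78

19.78


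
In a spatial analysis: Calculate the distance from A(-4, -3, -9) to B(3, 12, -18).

d = √[(x₂-x₁)² + (y₂-y₁)² + (z₂-z₁)²]
  = √[7² + 15² + (-9)²]
  = √[49 + 225 + 81]
  = √355
  ≈ 18.84

18.84


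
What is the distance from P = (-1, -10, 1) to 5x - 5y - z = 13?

distance = |a·x₀ + b·y₀ + c·z₀ - d| / √(a² + b² + c²)
  = |5·(-1) + (-5)·(-10) + (-1)·1 - 13| / √(5² + (-5)² + (-1)²)
  = |-5 + 50 - 1 - 13| / √(25 + 25 + 1)
  = |31| / √51
  = 31 / 7.141
  ≈ 4.341

4.341


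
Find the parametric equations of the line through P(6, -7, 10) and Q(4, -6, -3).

Direction vector d = Q - P = (4 - 6, -6 + 7, -3 - 10) = (-2, 1, -13)
Parametric form r = P + t·d:
x = 6 - 2t, y = -7 + t, z = 10 - 13t

x = 6 - 2t, y = -7 + t, z = 10 - 13t


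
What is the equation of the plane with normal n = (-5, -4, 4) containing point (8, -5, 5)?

The plane through P with normal n = (a, b, c) satisfies n·(r - P) = 0,
i.e. ax + by + cz = a·x₀ + b·y₀ + c·z₀.
d = (-5)·8 + (-4)·(-5) + 4·5
  = -40 + 20 + 20
  = 0
Equation: -5x - 4y + 4z = 0

-5x - 4y + 4z = 0


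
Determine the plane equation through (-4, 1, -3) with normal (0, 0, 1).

The plane through P with normal n = (a, b, c) satisfies n·(r - P) = 0,
i.e. ax + by + cz = a·x₀ + b·y₀ + c·z₀.
d = 0·(-4) + 0·1 + 1·(-3)
  = 0 + 0 - 3
  = -3
Equation: z = -3

z = -3


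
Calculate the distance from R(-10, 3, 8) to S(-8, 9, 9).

d = √[(x₂-x₁)² + (y₂-y₁)² + (z₂-z₁)²]
  = √[2² + 6² + 1²]
  = √[4 + 36 + 1]
  = √41
  ≈ 6.403

6.403


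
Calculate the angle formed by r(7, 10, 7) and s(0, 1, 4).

r·s = 7·0 + 10·1 + 7·4 = 0 + 10 + 28 = 38
|r| = √(7² + 10² + 7²) = √198 ≈ 14.07
|s| = √(0² + 1² + 4²) = √17 ≈ 4.123
cos θ = (r·s)/(|r||s|) = 38/(14.07·4.123) ≈ 0.655
θ = arccos(0.655) ≈ 49.08°

49.08°


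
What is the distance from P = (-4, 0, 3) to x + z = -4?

distance = |a·x₀ + b·y₀ + c·z₀ - d| / √(a² + b² + c²)
  = |1·(-4) + 0·0 + 1·3 - (-4)| / √(1² + 0² + 1²)
  = |-4 + 0 + 3 + 4| / √(1 + 0 + 1)
  = |3| / √2
  = 3 / 1.414
  ≈ 2.121

2.121


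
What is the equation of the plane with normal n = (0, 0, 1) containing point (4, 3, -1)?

The plane through P with normal n = (a, b, c) satisfies n·(r - P) = 0,
i.e. ax + by + cz = a·x₀ + b·y₀ + c·z₀.
d = 0·4 + 0·3 + 1·(-1)
  = 0 + 0 - 1
  = -1
Equation: z = -1

z = -1


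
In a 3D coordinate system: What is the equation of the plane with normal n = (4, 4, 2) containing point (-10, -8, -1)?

The plane through P with normal n = (a, b, c) satisfies n·(r - P) = 0,
i.e. ax + by + cz = a·x₀ + b·y₀ + c·z₀.
d = 4·(-10) + 4·(-8) + 2·(-1)
  = -40 - 32 - 2
  = -74
Equation: 4x + 4y + 2z = -74

4x + 4y + 2z = -74


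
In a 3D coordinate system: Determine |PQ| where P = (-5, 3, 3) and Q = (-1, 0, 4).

d = √[(x₂-x₁)² + (y₂-y₁)² + (z₂-z₁)²]
  = √[4² + (-3)² + 1²]
  = √[16 + 9 + 1]
  = √26
  ≈ 5.099

5.099


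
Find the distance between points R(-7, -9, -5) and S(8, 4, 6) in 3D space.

d = √[(x₂-x₁)² + (y₂-y₁)² + (z₂-z₁)²]
  = √[15² + 13² + 11²]
  = √[225 + 169 + 121]
  = √515
  ≈ 22.69

22.69


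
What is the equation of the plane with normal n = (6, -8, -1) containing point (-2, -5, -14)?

The plane through P with normal n = (a, b, c) satisfies n·(r - P) = 0,
i.e. ax + by + cz = a·x₀ + b·y₀ + c·z₀.
d = 6·(-2) + (-8)·(-5) + (-1)·(-14)
  = -12 + 40 + 14
  = 42
Equation: 6x - 8y - z = 42

6x - 8y - z = 42


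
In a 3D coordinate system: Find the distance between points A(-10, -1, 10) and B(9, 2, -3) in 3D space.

d = √[(x₂-x₁)² + (y₂-y₁)² + (z₂-z₁)²]
  = √[19² + 3² + (-13)²]
  = √[361 + 9 + 169]
  = √539
  ≈ 23.22

23.22


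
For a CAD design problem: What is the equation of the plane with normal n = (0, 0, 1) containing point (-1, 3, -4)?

The plane through P with normal n = (a, b, c) satisfies n·(r - P) = 0,
i.e. ax + by + cz = a·x₀ + b·y₀ + c·z₀.
d = 0·(-1) + 0·3 + 1·(-4)
  = 0 + 0 - 4
  = -4
Equation: z = -4

z = -4


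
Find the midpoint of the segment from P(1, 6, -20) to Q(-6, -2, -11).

M = ((x₁+x₂)/2, (y₁+y₂)/2, (z₁+z₂)/2)
  = ((1 - 6)/2, (6 - 2)/2, (-20 - 11)/2)
  = (-5/2, 4/2, -31/2)
  = (-2.5, 2, -15.5)

(-2.5, 2, -15.5)


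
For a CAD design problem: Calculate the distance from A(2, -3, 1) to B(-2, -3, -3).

d = √[(x₂-x₁)² + (y₂-y₁)² + (z₂-z₁)²]
  = √[(-4)² + 0² + (-4)²]
  = √[16 + 0 + 16]
  = √32
  ≈ 5.657

5.657


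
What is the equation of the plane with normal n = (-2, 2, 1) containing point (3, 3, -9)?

The plane through P with normal n = (a, b, c) satisfies n·(r - P) = 0,
i.e. ax + by + cz = a·x₀ + b·y₀ + c·z₀.
d = (-2)·3 + 2·3 + 1·(-9)
  = -6 + 6 - 9
  = -9
Equation: -2x + 2y + z = -9

-2x + 2y + z = -9
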